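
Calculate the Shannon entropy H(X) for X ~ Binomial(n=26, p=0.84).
2.0306 nats

We have X ~ Binomial(n=26, p=0.84).

The Shannon entropy measures the uncertainty or information content of the distribution.

For a Binomial distribution with n=26, p=0.84:
H(X) = 2.0306 nats

(In bits, this would be 2.9296 bits.)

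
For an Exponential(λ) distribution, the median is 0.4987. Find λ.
λ = 1.3899

For X ~ Exponential(λ), the CDF is F(x) = 1 - e^(-λx).
The median m satisfies F(m) = 0.5:
1 - e^(-λm) = 0.5
e^(-λm) = 0.5
λm = ln(2)
m = ln(2) / λ

Given m = 0.4987:
λ = ln(2) / 0.4987 = 0.693147 / 0.4987 = 1.3899

Verification: ln(2) / 1.3899 = 0.4987 ✓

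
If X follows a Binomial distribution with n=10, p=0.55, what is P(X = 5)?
0.234033

We have X ~ Binomial(n=10, p=0.55).

For a Binomial distribution, the PMF gives us the probability of each outcome.

Using the PMF formula:
P(X = 5) = 0.234033

Rounded to 4 decimal places: 0.2340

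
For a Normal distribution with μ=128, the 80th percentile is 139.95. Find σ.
σ = 14.1988

For X ~ Normal(μ, σ), the p-th percentile satisfies x = μ + z_p × σ,
where z_p = Φ⁻¹(p) is the standard normal quantile.

Step 1: z_{0.8} = Φ⁻¹(0.8) = 0.8416

Step 2: Solve for σ:
139.95 = 128 + 0.8416 × σ
σ = (139.95 - 128) / 0.8416
σ = 11.95 / 0.8416
σ = 14.1988

Verification: μ + z × σ = 128 + 0.8416 × 14.1988 = 139.95 ✓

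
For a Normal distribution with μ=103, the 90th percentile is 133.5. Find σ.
σ = 23.7993

For X ~ Normal(μ, σ), the p-th percentile satisfies x = μ + z_p × σ,
where z_p = Φ⁻¹(p) is the standard normal quantile.

Step 1: z_{0.9} = Φ⁻¹(0.9) = 1.2816

Step 2: Solve for σ:
133.5 = 103 + 1.2816 × σ
σ = (133.5 - 103) / 1.2816
σ = 30.50 / 1.2816
σ = 23.7993

Verification: μ + z × σ = 103 + 1.2816 × 23.7993 = 133.50 ✓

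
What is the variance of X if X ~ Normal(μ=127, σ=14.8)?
219.0400

We have X ~ Normal(μ=127, σ=14.8).

For a Normal distribution with μ=127, σ=14.8:
Var(X) = 219.0400

The variance measures the spread of the distribution around the mean.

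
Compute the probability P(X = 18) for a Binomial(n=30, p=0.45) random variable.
0.037945

We have X ~ Binomial(n=30, p=0.45).

For a Binomial distribution, the PMF gives us the probability of each outcome.

Using the PMF formula:
P(X = 18) = 0.037945

Rounded to 4 decimal places: 0.0379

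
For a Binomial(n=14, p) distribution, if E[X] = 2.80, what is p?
p = 0.2

For a Binomial(n, p) distribution:
E[X] = n × p

Given n = 14 and E[X] = 2.80:
2.80 = 14 × p
p = 2.80 / 14 = 0.2

Verification: Binomial(14, 0.2) has E[X] = 2.80 ✓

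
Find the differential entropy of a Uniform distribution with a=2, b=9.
1.9459 nats

We have X ~ Uniform(a=2, b=9).

The differential entropy measures the uncertainty or information content of the distribution.

For a Uniform distribution with a=2, b=9:
h(X) = 1.9459 nats

(In bits, this would be 2.8074 bits.)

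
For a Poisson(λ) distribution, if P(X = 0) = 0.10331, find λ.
λ = 2.2700

For a Poisson(λ) distribution, the PMF at 0 is:
P(X = 0) = λ^0 e^(-λ) / 0! = e^(-λ)

Given P(X = 0) = 0.10331:
e^(-λ) = 0.10331
-λ = ln(0.10331)
λ = -ln(0.10331) = 2.2700

Verification: e^(-2.2700) = 0.10331 ✓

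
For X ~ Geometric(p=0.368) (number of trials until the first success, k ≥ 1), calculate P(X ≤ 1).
0.368000

We have X ~ Geometric(p=0.368) (number of trials until the first success, k ≥ 1).

The CDF gives us P(X ≤ k).

Using the CDF:
P(X ≤ 1) = 0.368000

This means there's approximately a 36.8% chance that X is at most 1.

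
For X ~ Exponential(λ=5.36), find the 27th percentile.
0.0587

We have X ~ Exponential(λ=5.36).

We want to find x such that P(X ≤ x) = 0.27.

This is the 27th percentile, which means 27% of values fall below this point.

Using the inverse CDF (quantile function):
x = F⁻¹(0.27) = 0.0587

Verification: P(X ≤ 0.0587) = 0.27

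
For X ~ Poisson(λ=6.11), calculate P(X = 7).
0.140061

We have X ~ Poisson(λ=6.11).

For a Poisson distribution, the PMF gives us the probability of each outcome.

Using the PMF formula:
P(X = 7) = 0.140061

Rounded to 4 decimal places: 0.1401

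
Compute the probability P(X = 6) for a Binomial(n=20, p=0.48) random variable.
0.050105

We have X ~ Binomial(n=20, p=0.48).

For a Binomial distribution, the PMF gives us the probability of each outcome.

Using the PMF formula:
P(X = 6) = 0.050105

Rounded to 4 decimal places: 0.0501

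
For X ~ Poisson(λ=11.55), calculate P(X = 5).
0.016505

We have X ~ Poisson(λ=11.55).

For a Poisson distribution, the PMF gives us the probability of each outcome.

Using the PMF formula:
P(X = 5) = 0.016505

Rounded to 4 decimal places: 0.0165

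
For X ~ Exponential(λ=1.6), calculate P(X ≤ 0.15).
0.213372

We have X ~ Exponential(λ=1.6).

The CDF gives us P(X ≤ k).

Using the CDF:
P(X ≤ 0.15) = 0.213372

This means there's approximately a 21.3% chance that X is at most 0.15.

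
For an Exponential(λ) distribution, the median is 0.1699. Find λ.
λ = 4.0797

For X ~ Exponential(λ), the CDF is F(x) = 1 - e^(-λx).
The median m satisfies F(m) = 0.5:
1 - e^(-λm) = 0.5
e^(-λm) = 0.5
λm = ln(2)
m = ln(2) / λ

Given m = 0.1699:
λ = ln(2) / 0.1699 = 0.693147 / 0.1699 = 4.0797

Verification: ln(2) / 4.0797 = 0.1699 ✓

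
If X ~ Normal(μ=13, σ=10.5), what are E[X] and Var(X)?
E[X] = 13.0000, Var(X) = 110.2500

We have X ~ Normal(μ=13, σ=10.5).

For a Normal distribution with μ=13, σ=10.5:

Expected value:
E[X] = 13.0000

Variance:
Var(X) = 110.2500

Standard deviation:
σ = √Var(X) = 10.5000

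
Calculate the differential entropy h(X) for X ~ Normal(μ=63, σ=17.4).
4.2754 nats

We have X ~ Normal(μ=63, σ=17.4).

The differential entropy measures the uncertainty or information content of the distribution.

For a Normal distribution with μ=63, σ=17.4:
h(X) = 4.2754 nats

(In bits, this would be 6.1681 bits.)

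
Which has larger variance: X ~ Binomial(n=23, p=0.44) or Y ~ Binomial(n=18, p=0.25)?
X has larger variance (5.6672 > 3.3750)

Compute the variance for each distribution:

X ~ Binomial(n=23, p=0.44):
Var(X) = 5.6672

Y ~ Binomial(n=18, p=0.25):
Var(Y) = 3.3750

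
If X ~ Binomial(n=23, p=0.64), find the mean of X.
14.7200

We have X ~ Binomial(n=23, p=0.64).

For a Binomial distribution with n=23, p=0.64:
E[X] = 14.7200

This is the expected (average) value of X.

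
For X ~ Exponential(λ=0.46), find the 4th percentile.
0.0887

We have X ~ Exponential(λ=0.46).

We want to find x such that P(X ≤ x) = 0.04.

This is the 4th percentile, which means 4% of values fall below this point.

Using the inverse CDF (quantile function):
x = F⁻¹(0.04) = 0.0887

Verification: P(X ≤ 0.0887) = 0.04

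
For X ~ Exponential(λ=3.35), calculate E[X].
0.2985

We have X ~ Exponential(λ=3.35).

For an Exponential distribution with λ=3.35:
E[X] = 0.2985

This is the expected (average) value of X.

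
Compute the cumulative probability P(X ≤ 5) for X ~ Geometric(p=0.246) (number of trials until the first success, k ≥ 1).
0.756299

We have X ~ Geometric(p=0.246) (number of trials until the first success, k ≥ 1).

The CDF gives us P(X ≤ k).

Using the CDF:
P(X ≤ 5) = 0.756299

This means there's approximately a 75.6% chance that X is at most 5.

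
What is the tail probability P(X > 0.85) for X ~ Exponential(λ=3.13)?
0.069913

We have X ~ Exponential(λ=3.13).

P(X > 0.85) = 1 - P(X ≤ 0.85)
                = 1 - F(0.85)
                = 1 - 0.930087
                = 0.069913

So there's approximately a 7.0% chance that X exceeds 0.85.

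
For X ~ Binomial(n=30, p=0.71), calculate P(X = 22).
0.156401

We have X ~ Binomial(n=30, p=0.71).

For a Binomial distribution, the PMF gives us the probability of each outcome.

Using the PMF formula:
P(X = 22) = 0.156401

Rounded to 4 decimal places: 0.1564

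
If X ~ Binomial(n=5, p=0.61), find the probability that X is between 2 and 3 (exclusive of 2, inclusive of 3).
0.345238

We have X ~ Binomial(n=5, p=0.61).

To find P(2 < X ≤ 3), we use:
P(2 < X ≤ 3) = P(X ≤ 3) - P(X ≤ 2)
                 = F(3) - F(2)
                 = 0.645546 - 0.300308
                 = 0.345238

So there's approximately a 34.5% chance that X falls in this range.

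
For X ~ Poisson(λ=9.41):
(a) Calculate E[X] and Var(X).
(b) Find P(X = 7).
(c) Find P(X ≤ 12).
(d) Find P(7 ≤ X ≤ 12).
(a) E[X] = 9.4100, Var(X) = 9.4100
(b) P(X = 7) = 0.106166
(c) P(X ≤ 12) = 0.843939
(d) P(7 ≤ X ≤ 12) = 0.671997

We have X ~ Poisson(λ=9.41).

(a) Moments:
E[X] = 9.4100
Var(X) = 9.4100
σ = √Var(X) = 3.0676

(b) Point probability using PMF:
P(X = 7) = 0.106166

(c) Cumulative probability using CDF:
P(X ≤ 12) = F(12) = 0.843939

(d) Range probability:
P(7 ≤ X ≤ 12) = P(X ≤ 12) - P(X ≤ 6)
                   = F(12) - F(6)
                   = 0.843939 - 0.171942
                   = 0.671997

This means approximately 67.2% of outcomes fall in the interval [7, 12].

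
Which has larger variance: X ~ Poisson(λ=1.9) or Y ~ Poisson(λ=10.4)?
Y has larger variance (10.4000 > 1.9000)

Compute the variance for each distribution:

X ~ Poisson(λ=1.9):
Var(X) = 1.9000

Y ~ Poisson(λ=10.4):
Var(Y) = 10.4000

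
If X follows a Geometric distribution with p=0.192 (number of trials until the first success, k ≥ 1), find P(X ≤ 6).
0.721729

We have X ~ Geometric(p=0.192) (number of trials until the first success, k ≥ 1).

The CDF gives us P(X ≤ k).

Using the CDF:
P(X ≤ 6) = 0.721729

This means there's approximately a 72.2% chance that X is at most 6.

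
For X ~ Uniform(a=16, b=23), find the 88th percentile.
22.1600

We have X ~ Uniform(a=16, b=23).

We want to find x such that P(X ≤ x) = 0.88.

This is the 88th percentile, which means 88% of values fall below this point.

Using the inverse CDF (quantile function):
x = F⁻¹(0.88) = 22.1600

Verification: P(X ≤ 22.1600) = 0.88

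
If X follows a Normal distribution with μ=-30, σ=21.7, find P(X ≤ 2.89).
0.935198

We have X ~ Normal(μ=-30, σ=21.7).

The CDF gives us P(X ≤ k).

Using the CDF:
P(X ≤ 2.89) = 0.935198

This means there's approximately a 93.5% chance that X is at most 2.89.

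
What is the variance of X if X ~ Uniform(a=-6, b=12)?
27.0000

We have X ~ Uniform(a=-6, b=12).

For a Uniform distribution with a=-6, b=12:
Var(X) = 27.0000

The variance measures the spread of the distribution around the mean.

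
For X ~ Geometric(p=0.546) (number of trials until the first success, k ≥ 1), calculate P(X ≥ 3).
0.206116

We have X ~ Geometric(p=0.546) (number of trials until the first success, k ≥ 1).

For discrete distributions, P(X ≥ 3) = 1 - P(X ≤ 2).

P(X ≤ 2) = 0.793884
P(X ≥ 3) = 1 - 0.793884 = 0.206116

So there's approximately a 20.6% chance that X is at least 3.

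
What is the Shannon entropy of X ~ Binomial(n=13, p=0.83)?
1.6907 nats

We have X ~ Binomial(n=13, p=0.83).

The Shannon entropy measures the uncertainty or information content of the distribution.

For a Binomial distribution with n=13, p=0.83:
H(X) = 1.6907 nats

(In bits, this would be 2.4391 bits.)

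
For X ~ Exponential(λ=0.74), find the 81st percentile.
2.2442

We have X ~ Exponential(λ=0.74).

We want to find x such that P(X ≤ x) = 0.81.

This is the 81st percentile, which means 81% of values fall below this point.

Using the inverse CDF (quantile function):
x = F⁻¹(0.81) = 2.2442

Verification: P(X ≤ 2.2442) = 0.81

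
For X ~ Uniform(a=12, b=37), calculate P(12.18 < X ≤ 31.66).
0.779200

We have X ~ Uniform(a=12, b=37).

To find P(12.18 < X ≤ 31.66), we use:
P(12.18 < X ≤ 31.66) = P(X ≤ 31.66) - P(X ≤ 12.18)
                 = F(31.66) - F(12.18)
                 = 0.786400 - 0.007200
                 = 0.779200

So there's approximately a 77.9% chance that X falls in this range.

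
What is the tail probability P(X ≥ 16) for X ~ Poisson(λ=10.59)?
0.072351

We have X ~ Poisson(λ=10.59).

For discrete distributions, P(X ≥ 16) = 1 - P(X ≤ 15).

P(X ≤ 15) = 0.927649
P(X ≥ 16) = 1 - 0.927649 = 0.072351

So there's approximately a 7.2% chance that X is at least 16.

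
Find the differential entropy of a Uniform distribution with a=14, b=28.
2.6391 nats

We have X ~ Uniform(a=14, b=28).

The differential entropy measures the uncertainty or information content of the distribution.

For a Uniform distribution with a=14, b=28:
h(X) = 2.6391 nats

(In bits, this would be 3.8074 bits.)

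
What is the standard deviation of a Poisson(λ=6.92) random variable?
2.6306

We have X ~ Poisson(λ=6.92).

For a Poisson distribution with λ=6.92:
σ = √Var(X) = 2.6306

The standard deviation is the square root of the variance.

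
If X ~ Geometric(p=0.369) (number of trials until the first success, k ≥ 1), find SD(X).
2.1527

We have X ~ Geometric(p=0.369) (number of trials until the first success, k ≥ 1).

For a Geometric distribution with p=0.369 (number of trials until the first success, k ≥ 1):
σ = √Var(X) = 2.1527

The standard deviation is the square root of the variance.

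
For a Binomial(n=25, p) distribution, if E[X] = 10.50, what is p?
p = 0.42

For a Binomial(n, p) distribution:
E[X] = n × p

Given n = 25 and E[X] = 10.50:
10.50 = 25 × p
p = 10.50 / 25 = 0.42

Verification: Binomial(25, 0.42) has E[X] = 10.50 ✓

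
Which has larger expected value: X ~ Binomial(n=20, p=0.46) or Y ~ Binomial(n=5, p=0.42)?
X has larger mean (9.2000 > 2.1000)

Compute the expected value for each distribution:

X ~ Binomial(n=20, p=0.46):
E[X] = 9.2000

Y ~ Binomial(n=5, p=0.42):
E[Y] = 2.1000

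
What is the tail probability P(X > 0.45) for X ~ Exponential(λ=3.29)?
0.227524

We have X ~ Exponential(λ=3.29).

P(X > 0.45) = 1 - P(X ≤ 0.45)
                = 1 - F(0.45)
                = 1 - 0.772476
                = 0.227524

So there's approximately a 22.8% chance that X exceeds 0.45.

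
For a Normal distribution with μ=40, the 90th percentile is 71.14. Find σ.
σ = 24.2987

For X ~ Normal(μ, σ), the p-th percentile satisfies x = μ + z_p × σ,
where z_p = Φ⁻¹(p) is the standard normal quantile.

Step 1: z_{0.9} = Φ⁻¹(0.9) = 1.2816

Step 2: Solve for σ:
71.14 = 40 + 1.2816 × σ
σ = (71.14 - 40) / 1.2816
σ = 31.14 / 1.2816
σ = 24.2987

Verification: μ + z × σ = 40 + 1.2816 × 24.2987 = 71.14 ✓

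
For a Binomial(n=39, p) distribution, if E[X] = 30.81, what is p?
p = 0.79

For a Binomial(n, p) distribution:
E[X] = n × p

Given n = 39 and E[X] = 30.81:
30.81 = 39 × p
p = 30.81 / 39 = 0.79

Verification: Binomial(39, 0.79) has E[X] = 30.81 ✓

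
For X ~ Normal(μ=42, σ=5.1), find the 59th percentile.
43.1605

We have X ~ Normal(μ=42, σ=5.1).

We want to find x such that P(X ≤ x) = 0.59.

This is the 59th percentile, which means 59% of values fall below this point.

Using the inverse CDF (quantile function):
x = F⁻¹(0.59) = 43.1605

Verification: P(X ≤ 43.1605) = 0.59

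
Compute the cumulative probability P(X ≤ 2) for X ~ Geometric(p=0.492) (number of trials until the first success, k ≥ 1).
0.741936

We have X ~ Geometric(p=0.492) (number of trials until the first success, k ≥ 1).

The CDF gives us P(X ≤ k).

Using the CDF:
P(X ≤ 2) = 0.741936

This means there's approximately a 74.2% chance that X is at most 2.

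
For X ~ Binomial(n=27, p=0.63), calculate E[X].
17.0100

We have X ~ Binomial(n=27, p=0.63).

For a Binomial distribution with n=27, p=0.63:
E[X] = 17.0100

This is the expected (average) value of X.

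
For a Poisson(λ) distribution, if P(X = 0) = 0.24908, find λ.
λ = 1.3900

For a Poisson(λ) distribution, the PMF at 0 is:
P(X = 0) = λ^0 e^(-λ) / 0! = e^(-λ)

Given P(X = 0) = 0.24908:
e^(-λ) = 0.24908
-λ = ln(0.24908)
λ = -ln(0.24908) = 1.3900

Verification: e^(-1.3900) = 0.24908 ✓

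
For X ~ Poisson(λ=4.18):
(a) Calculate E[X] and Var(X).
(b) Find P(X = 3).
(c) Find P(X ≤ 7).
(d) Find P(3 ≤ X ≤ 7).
(a) E[X] = 4.1800, Var(X) = 4.1800
(b) P(X = 3) = 0.186220
(c) P(X ≤ 7) = 0.937419
(d) P(3 ≤ X ≤ 7) = 0.724522

We have X ~ Poisson(λ=4.18).

(a) Moments:
E[X] = 4.1800
Var(X) = 4.1800
σ = √Var(X) = 2.0445

(b) Point probability using PMF:
P(X = 3) = 0.186220

(c) Cumulative probability using CDF:
P(X ≤ 7) = F(7) = 0.937419

(d) Range probability:
P(3 ≤ X ≤ 7) = P(X ≤ 7) - P(X ≤ 2)
                   = F(7) - F(2)
                   = 0.937419 - 0.212897
                   = 0.724522

This means approximately 72.5% of outcomes fall in the interval [3, 7].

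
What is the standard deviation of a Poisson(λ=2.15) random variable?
1.4663

We have X ~ Poisson(λ=2.15).

For a Poisson distribution with λ=2.15:
σ = √Var(X) = 1.4663

The standard deviation is the square root of the variance.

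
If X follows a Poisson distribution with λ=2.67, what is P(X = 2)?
0.246846

We have X ~ Poisson(λ=2.67).

For a Poisson distribution, the PMF gives us the probability of each outcome.

Using the PMF formula:
P(X = 2) = 0.246846

Rounded to 4 decimal places: 0.2468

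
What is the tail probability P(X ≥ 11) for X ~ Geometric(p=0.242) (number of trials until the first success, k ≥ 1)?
0.062617

We have X ~ Geometric(p=0.242) (number of trials until the first success, k ≥ 1).

For discrete distributions, P(X ≥ 11) = 1 - P(X ≤ 10).

P(X ≤ 10) = 0.937383
P(X ≥ 11) = 1 - 0.937383 = 0.062617

So there's approximately a 6.3% chance that X is at least 11.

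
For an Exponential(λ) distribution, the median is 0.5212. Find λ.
λ = 1.3299

For X ~ Exponential(λ), the CDF is F(x) = 1 - e^(-λx).
The median m satisfies F(m) = 0.5:
1 - e^(-λm) = 0.5
e^(-λm) = 0.5
λm = ln(2)
m = ln(2) / λ

Given m = 0.5212:
λ = ln(2) / 0.5212 = 0.693147 / 0.5212 = 1.3299

Verification: ln(2) / 1.3299 = 0.5212 ✓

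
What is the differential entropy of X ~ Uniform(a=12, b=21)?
2.1972 nats

We have X ~ Uniform(a=12, b=21).

The differential entropy measures the uncertainty or information content of the distribution.

For a Uniform distribution with a=12, b=21:
h(X) = 2.1972 nats

(In bits, this would be 3.1699 bits.)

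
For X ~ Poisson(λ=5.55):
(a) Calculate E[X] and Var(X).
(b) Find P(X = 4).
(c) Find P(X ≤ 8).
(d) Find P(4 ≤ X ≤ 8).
(a) E[X] = 5.5500, Var(X) = 5.5500
(b) P(X = 4) = 0.153683
(c) P(X ≤ 8) = 0.890065
(d) P(4 ≤ X ≤ 8) = 0.693968

We have X ~ Poisson(λ=5.55).

(a) Moments:
E[X] = 5.5500
Var(X) = 5.5500
σ = √Var(X) = 2.3558

(b) Point probability using PMF:
P(X = 4) = 0.153683

(c) Cumulative probability using CDF:
P(X ≤ 8) = F(8) = 0.890065

(d) Range probability:
P(4 ≤ X ≤ 8) = P(X ≤ 8) - P(X ≤ 3)
                   = F(8) - F(3)
                   = 0.890065 - 0.196097
                   = 0.693968

This means approximately 69.4% of outcomes fall in the interval [4, 8].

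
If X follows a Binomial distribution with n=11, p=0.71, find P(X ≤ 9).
0.873046

We have X ~ Binomial(n=11, p=0.71).

The CDF gives us P(X ≤ k).

Using the CDF:
P(X ≤ 9) = 0.873046

This means there's approximately a 87.3% chance that X is at most 9.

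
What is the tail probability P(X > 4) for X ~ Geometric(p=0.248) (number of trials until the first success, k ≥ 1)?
0.319795

We have X ~ Geometric(p=0.248) (number of trials until the first success, k ≥ 1).

P(X > 4) = 1 - P(X ≤ 4)
                = 1 - F(4)
                = 1 - 0.680205
                = 0.319795

So there's approximately a 32.0% chance that X exceeds 4.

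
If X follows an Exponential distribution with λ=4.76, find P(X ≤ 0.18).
0.575482

We have X ~ Exponential(λ=4.76).

The CDF gives us P(X ≤ k).

Using the CDF:
P(X ≤ 0.18) = 0.575482

This means there's approximately a 57.5% chance that X is at most 0.18.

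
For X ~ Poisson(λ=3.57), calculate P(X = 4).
0.190559

We have X ~ Poisson(λ=3.57).

For a Poisson distribution, the PMF gives us the probability of each outcome.

Using the PMF formula:
P(X = 4) = 0.190559

Rounded to 4 decimal places: 0.1906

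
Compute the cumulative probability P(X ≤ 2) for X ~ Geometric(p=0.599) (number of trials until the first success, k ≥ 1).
0.839199

We have X ~ Geometric(p=0.599) (number of trials until the first success, k ≥ 1).

The CDF gives us P(X ≤ k).

Using the CDF:
P(X ≤ 2) = 0.839199

This means there's approximately a 83.9% chance that X is at most 2.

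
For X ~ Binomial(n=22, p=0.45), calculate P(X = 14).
0.037386

We have X ~ Binomial(n=22, p=0.45).

For a Binomial distribution, the PMF gives us the probability of each outcome.

Using the PMF formula:
P(X = 14) = 0.037386

Rounded to 4 decimal places: 0.0374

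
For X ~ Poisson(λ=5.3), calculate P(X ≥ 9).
0.089446

We have X ~ Poisson(λ=5.3).

For discrete distributions, P(X ≥ 9) = 1 - P(X ≤ 8).

P(X ≤ 8) = 0.910554
P(X ≥ 9) = 1 - 0.910554 = 0.089446

So there's approximately a 8.9% chance that X is at least 9.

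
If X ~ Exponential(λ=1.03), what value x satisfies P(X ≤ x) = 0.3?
0.3463

We have X ~ Exponential(λ=1.03).

We want to find x such that P(X ≤ x) = 0.3.

This is the 30th percentile, which means 30% of values fall below this point.

Using the inverse CDF (quantile function):
x = F⁻¹(0.3) = 0.3463

Verification: P(X ≤ 0.3463) = 0.3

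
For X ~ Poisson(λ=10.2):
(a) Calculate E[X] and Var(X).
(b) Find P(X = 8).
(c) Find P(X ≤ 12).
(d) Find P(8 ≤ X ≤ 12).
(a) E[X] = 10.2000, Var(X) = 10.2000
(b) P(X = 8) = 0.108013
(c) P(X ≤ 12) = 0.772232
(d) P(8 ≤ X ≤ 12) = 0.569489

We have X ~ Poisson(λ=10.2).

(a) Moments:
E[X] = 10.2000
Var(X) = 10.2000
σ = √Var(X) = 3.1937

(b) Point probability using PMF:
P(X = 8) = 0.108013

(c) Cumulative probability using CDF:
P(X ≤ 12) = F(12) = 0.772232

(d) Range probability:
P(8 ≤ X ≤ 12) = P(X ≤ 12) - P(X ≤ 7)
                   = F(12) - F(7)
                   = 0.772232 - 0.202743
                   = 0.569489

This means approximately 56.9% of outcomes fall in the interval [8, 12].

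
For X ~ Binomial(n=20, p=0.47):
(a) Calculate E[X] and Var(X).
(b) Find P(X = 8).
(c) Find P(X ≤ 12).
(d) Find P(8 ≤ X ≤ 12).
(a) E[X] = 9.4000, Var(X) = 4.9820
(b) P(X = 8) = 0.147353
(c) P(X ≤ 12) = 0.917705
(d) P(8 ≤ X ≤ 12) = 0.719680

We have X ~ Binomial(n=20, p=0.47).

(a) Moments:
E[X] = 9.4000
Var(X) = 4.9820
σ = √Var(X) = 2.2320

(b) Point probability using PMF:
P(X = 8) = 0.147353

(c) Cumulative probability using CDF:
P(X ≤ 12) = F(12) = 0.917705

(d) Range probability:
P(8 ≤ X ≤ 12) = P(X ≤ 12) - P(X ≤ 7)
                   = F(12) - F(7)
                   = 0.917705 - 0.198026
                   = 0.719680

This means approximately 72.0% of outcomes fall in the interval [8, 12].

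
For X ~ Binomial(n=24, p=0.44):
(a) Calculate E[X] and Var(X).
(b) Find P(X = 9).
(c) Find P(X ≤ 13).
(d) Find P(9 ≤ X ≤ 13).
(a) E[X] = 10.5600, Var(X) = 5.9136
(b) P(X = 9) = 0.135001
(c) P(X ≤ 13) = 0.886299
(d) P(9 ≤ X ≤ 13) = 0.686875

We have X ~ Binomial(n=24, p=0.44).

(a) Moments:
E[X] = 10.5600
Var(X) = 5.9136
σ = √Var(X) = 2.4318

(b) Point probability using PMF:
P(X = 9) = 0.135001

(c) Cumulative probability using CDF:
P(X ≤ 13) = F(13) = 0.886299

(d) Range probability:
P(9 ≤ X ≤ 13) = P(X ≤ 13) - P(X ≤ 8)
                   = F(13) - F(8)
                   = 0.886299 - 0.199424
                   = 0.686875

This means approximately 68.7% of outcomes fall in the interval [9, 13].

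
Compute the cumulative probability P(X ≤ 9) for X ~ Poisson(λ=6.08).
0.910459

We have X ~ Poisson(λ=6.08).

The CDF gives us P(X ≤ k).

Using the CDF:
P(X ≤ 9) = 0.910459

This means there's approximately a 91.0% chance that X is at most 9.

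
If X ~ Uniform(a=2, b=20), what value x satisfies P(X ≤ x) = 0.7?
14.6000

We have X ~ Uniform(a=2, b=20).

We want to find x such that P(X ≤ x) = 0.7.

This is the 70th percentile, which means 70% of values fall below this point.

Using the inverse CDF (quantile function):
x = F⁻¹(0.7) = 14.6000

Verification: P(X ≤ 14.6000) = 0.7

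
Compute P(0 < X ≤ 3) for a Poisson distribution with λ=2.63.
0.657381

We have X ~ Poisson(λ=2.63).

To find P(0 < X ≤ 3), we use:
P(0 < X ≤ 3) = P(X ≤ 3) - P(X ≤ 0)
                 = F(3) - F(0)
                 = 0.729460 - 0.072078
                 = 0.657381

So there's approximately a 65.7% chance that X falls in this range.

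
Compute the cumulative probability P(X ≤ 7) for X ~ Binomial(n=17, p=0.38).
0.702866

We have X ~ Binomial(n=17, p=0.38).

The CDF gives us P(X ≤ k).

Using the CDF:
P(X ≤ 7) = 0.702866

This means there's approximately a 70.3% chance that X is at most 7.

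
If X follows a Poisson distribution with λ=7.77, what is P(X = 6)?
0.129040

We have X ~ Poisson(λ=7.77).

For a Poisson distribution, the PMF gives us the probability of each outcome.

Using the PMF formula:
P(X = 6) = 0.129040

Rounded to 4 decimal places: 0.1290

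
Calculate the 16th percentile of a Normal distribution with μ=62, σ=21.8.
40.3208

We have X ~ Normal(μ=62, σ=21.8).

We want to find x such that P(X ≤ x) = 0.16.

This is the 16th percentile, which means 16% of values fall below this point.

Using the inverse CDF (quantile function):
x = F⁻¹(0.16) = 40.3208

Verification: P(X ≤ 40.3208) = 0.16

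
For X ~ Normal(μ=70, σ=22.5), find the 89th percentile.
97.5969

We have X ~ Normal(μ=70, σ=22.5).

We want to find x such that P(X ≤ x) = 0.89.

This is the 89th percentile, which means 89% of values fall below this point.

Using the inverse CDF (quantile function):
x = F⁻¹(0.89) = 97.5969

Verification: P(X ≤ 97.5969) = 0.89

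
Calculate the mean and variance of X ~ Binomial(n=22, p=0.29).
E[X] = 6.3800, Var(X) = 4.5298

We have X ~ Binomial(n=22, p=0.29).

For a Binomial distribution with n=22, p=0.29:

Expected value:
E[X] = 6.3800

Variance:
Var(X) = 4.5298

Standard deviation:
σ = √Var(X) = 2.1283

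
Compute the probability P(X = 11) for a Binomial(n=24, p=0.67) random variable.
0.016779

We have X ~ Binomial(n=24, p=0.67).

For a Binomial distribution, the PMF gives us the probability of each outcome.

Using the PMF formula:
P(X = 11) = 0.016779

Rounded to 4 decimal places: 0.0168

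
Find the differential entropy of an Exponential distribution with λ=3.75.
-0.3218 nats

We have X ~ Exponential(λ=3.75).

The differential entropy measures the uncertainty or information content of the distribution.

For an Exponential distribution with λ=3.75:
h(X) = -0.3218 nats

(In bits, this would be -0.4642 bits.)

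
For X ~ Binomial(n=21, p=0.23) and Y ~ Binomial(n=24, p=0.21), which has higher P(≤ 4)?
X has higher probability (P(X ≤ 4) = 0.4509 > P(Y ≤ 4) = 0.4119)

Compute P(≤ 4) for each distribution:

X ~ Binomial(n=21, p=0.23):
P(X ≤ 4) = 0.4509

Y ~ Binomial(n=24, p=0.21):
P(Y ≤ 4) = 0.4119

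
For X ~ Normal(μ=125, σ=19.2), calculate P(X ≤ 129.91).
0.600920

We have X ~ Normal(μ=125, σ=19.2).

The CDF gives us P(X ≤ k).

Using the CDF:
P(X ≤ 129.91) = 0.600920

This means there's approximately a 60.1% chance that X is at most 129.91.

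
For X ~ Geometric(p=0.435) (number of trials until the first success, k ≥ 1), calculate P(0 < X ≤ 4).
0.898095

We have X ~ Geometric(p=0.435) (number of trials until the first success, k ≥ 1).

To find P(0 < X ≤ 4), we use:
P(0 < X ≤ 4) = P(X ≤ 4) - P(X ≤ 0)
                 = F(4) - F(0)
                 = 0.898095 - 0.000000
                 = 0.898095

So there's approximately a 89.8% chance that X falls in this range.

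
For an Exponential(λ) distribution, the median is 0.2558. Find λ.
λ = 2.7097

For X ~ Exponential(λ), the CDF is F(x) = 1 - e^(-λx).
The median m satisfies F(m) = 0.5:
1 - e^(-λm) = 0.5
e^(-λm) = 0.5
λm = ln(2)
m = ln(2) / λ

Given m = 0.2558:
λ = ln(2) / 0.2558 = 0.693147 / 0.2558 = 2.7097

Verification: ln(2) / 2.7097 = 0.2558 ✓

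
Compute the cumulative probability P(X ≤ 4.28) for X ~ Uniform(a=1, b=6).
0.656000

We have X ~ Uniform(a=1, b=6).

The CDF gives us P(X ≤ k).

Using the CDF:
P(X ≤ 4.28) = 0.656000

This means there's approximately a 65.6% chance that X is at most 4.28.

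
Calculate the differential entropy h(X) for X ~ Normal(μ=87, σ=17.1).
4.2580 nats

We have X ~ Normal(μ=87, σ=17.1).

The differential entropy measures the uncertainty or information content of the distribution.

For a Normal distribution with μ=87, σ=17.1:
h(X) = 4.2580 nats

(In bits, this would be 6.1430 bits.)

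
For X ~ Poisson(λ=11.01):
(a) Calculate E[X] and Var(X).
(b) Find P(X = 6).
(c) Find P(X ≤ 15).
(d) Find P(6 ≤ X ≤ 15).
(a) E[X] = 11.0100, Var(X) = 11.0100
(b) P(X = 6) = 0.040908
(c) P(X ≤ 15) = 0.906862
(d) P(6 ≤ X ≤ 15) = 0.869565

We have X ~ Poisson(λ=11.01).

(a) Moments:
E[X] = 11.0100
Var(X) = 11.0100
σ = √Var(X) = 3.3181

(b) Point probability using PMF:
P(X = 6) = 0.040908

(c) Cumulative probability using CDF:
P(X ≤ 15) = F(15) = 0.906862

(d) Range probability:
P(6 ≤ X ≤ 15) = P(X ≤ 15) - P(X ≤ 5)
                   = F(15) - F(5)
                   = 0.906862 - 0.037296
                   = 0.869565

This means approximately 87.0% of outcomes fall in the interval [6, 15].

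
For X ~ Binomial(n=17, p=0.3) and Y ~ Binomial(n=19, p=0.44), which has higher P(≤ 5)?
X has higher probability (P(X ≤ 5) = 0.5968 > P(Y ≤ 5) = 0.0912)

Compute P(≤ 5) for each distribution:

X ~ Binomial(n=17, p=0.3):
P(X ≤ 5) = 0.5968

Y ~ Binomial(n=19, p=0.44):
P(Y ≤ 5) = 0.0912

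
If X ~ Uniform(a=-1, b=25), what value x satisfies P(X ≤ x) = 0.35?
8.1000

We have X ~ Uniform(a=-1, b=25).

We want to find x such that P(X ≤ x) = 0.35.

This is the 35th percentile, which means 35% of values fall below this point.

Using the inverse CDF (quantile function):
x = F⁻¹(0.35) = 8.1000

Verification: P(X ≤ 8.1000) = 0.35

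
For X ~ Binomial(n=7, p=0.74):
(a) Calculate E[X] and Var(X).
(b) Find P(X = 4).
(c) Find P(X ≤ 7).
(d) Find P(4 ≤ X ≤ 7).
(a) E[X] = 5.1800, Var(X) = 1.3468
(b) P(X = 4) = 0.184465
(c) P(X ≤ 7) = 1.000000
(d) P(4 ≤ X ≤ 7) = 0.919844

We have X ~ Binomial(n=7, p=0.74).

(a) Moments:
E[X] = 5.1800
Var(X) = 1.3468
σ = √Var(X) = 1.1605

(b) Point probability using PMF:
P(X = 4) = 0.184465

(c) Cumulative probability using CDF:
P(X ≤ 7) = F(7) = 1.000000

(d) Range probability:
P(4 ≤ X ≤ 7) = P(X ≤ 7) - P(X ≤ 3)
                   = F(7) - F(3)
                   = 1.000000 - 0.080156
                   = 0.919844

This means approximately 92.0% of outcomes fall in the interval [4, 7].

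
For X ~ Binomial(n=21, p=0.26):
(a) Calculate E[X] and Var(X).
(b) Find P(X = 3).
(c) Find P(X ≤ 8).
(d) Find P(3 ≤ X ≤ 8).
(a) E[X] = 5.4600, Var(X) = 4.0404
(b) P(X = 3) = 0.103501
(c) P(X ≤ 8) = 0.930022
(d) P(3 ≤ X ≤ 8) = 0.868478

We have X ~ Binomial(n=21, p=0.26).

(a) Moments:
E[X] = 5.4600
Var(X) = 4.0404
σ = √Var(X) = 2.0101

(b) Point probability using PMF:
P(X = 3) = 0.103501

(c) Cumulative probability using CDF:
P(X ≤ 8) = F(8) = 0.930022

(d) Range probability:
P(3 ≤ X ≤ 8) = P(X ≤ 8) - P(X ≤ 2)
                   = F(8) - F(2)
                   = 0.930022 - 0.061545
                   = 0.868478

This means approximately 86.8% of outcomes fall in the interval [3, 8].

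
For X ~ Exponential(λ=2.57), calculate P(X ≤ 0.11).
0.246254

We have X ~ Exponential(λ=2.57).

The CDF gives us P(X ≤ k).

Using the CDF:
P(X ≤ 0.11) = 0.246254

This means there's approximately a 24.6% chance that X is at most 0.11.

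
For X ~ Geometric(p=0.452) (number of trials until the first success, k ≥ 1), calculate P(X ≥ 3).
0.300304

We have X ~ Geometric(p=0.452) (number of trials until the first success, k ≥ 1).

For discrete distributions, P(X ≥ 3) = 1 - P(X ≤ 2).

P(X ≤ 2) = 0.699696
P(X ≥ 3) = 1 - 0.699696 = 0.300304

So there's approximately a 30.0% chance that X is at least 3.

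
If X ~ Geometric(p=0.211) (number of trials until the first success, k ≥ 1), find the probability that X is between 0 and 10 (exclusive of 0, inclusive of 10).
0.906509

We have X ~ Geometric(p=0.211) (number of trials until the first success, k ≥ 1).

To find P(0 < X ≤ 10), we use:
P(0 < X ≤ 10) = P(X ≤ 10) - P(X ≤ 0)
                 = F(10) - F(0)
                 = 0.906509 - 0.000000
                 = 0.906509

So there's approximately a 90.7% chance that X falls in this range.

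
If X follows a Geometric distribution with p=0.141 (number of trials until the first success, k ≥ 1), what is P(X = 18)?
0.010644

We have X ~ Geometric(p=0.141) (number of trials until the first success, k ≥ 1).

For a Geometric distribution, the PMF gives us the probability of each outcome.

Using the PMF formula:
P(X = 18) = 0.010644

Rounded to 4 decimal places: 0.0106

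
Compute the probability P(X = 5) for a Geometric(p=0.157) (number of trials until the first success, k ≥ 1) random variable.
0.079288

We have X ~ Geometric(p=0.157) (number of trials until the first success, k ≥ 1).

For a Geometric distribution, the PMF gives us the probability of each outcome.

Using the PMF formula:
P(X = 5) = 0.079288

Rounded to 4 decimal places: 0.0793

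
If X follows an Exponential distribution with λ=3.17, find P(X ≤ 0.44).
0.752117

We have X ~ Exponential(λ=3.17).

The CDF gives us P(X ≤ k).

Using the CDF:
P(X ≤ 0.44) = 0.752117

This means there's approximately a 75.2% chance that X is at most 0.44.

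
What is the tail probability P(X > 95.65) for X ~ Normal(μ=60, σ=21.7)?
0.050206

We have X ~ Normal(μ=60, σ=21.7).

P(X > 95.65) = 1 - P(X ≤ 95.65)
                = 1 - F(95.65)
                = 1 - 0.949794
                = 0.050206

So there's approximately a 5.0% chance that X exceeds 95.65.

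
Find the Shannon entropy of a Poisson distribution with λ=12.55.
2.6769 nats

We have X ~ Poisson(λ=12.55).

The Shannon entropy measures the uncertainty or information content of the distribution.

For a Poisson distribution with λ=12.55:
H(X) = 2.6769 nats

(In bits, this would be 3.8619 bits.)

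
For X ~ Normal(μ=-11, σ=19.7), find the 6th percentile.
-41.6290

We have X ~ Normal(μ=-11, σ=19.7).

We want to find x such that P(X ≤ x) = 0.06.

This is the 6th percentile, which means 6% of values fall below this point.

Using the inverse CDF (quantile function):
x = F⁻¹(0.06) = -41.6290

Verification: P(X ≤ -41.6290) = 0.06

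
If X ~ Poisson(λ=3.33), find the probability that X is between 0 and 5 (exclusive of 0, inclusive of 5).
0.843447

We have X ~ Poisson(λ=3.33).

To find P(0 < X ≤ 5), we use:
P(0 < X ≤ 5) = P(X ≤ 5) - P(X ≤ 0)
                 = F(5) - F(0)
                 = 0.879240 - 0.035793
                 = 0.843447

So there's approximately a 84.3% chance that X falls in this range.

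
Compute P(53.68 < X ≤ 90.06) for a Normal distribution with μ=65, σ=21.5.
0.578842

We have X ~ Normal(μ=65, σ=21.5).

To find P(53.68 < X ≤ 90.06), we use:
P(53.68 < X ≤ 90.06) = P(X ≤ 90.06) - P(X ≤ 53.68)
                 = F(90.06) - F(53.68)
                 = 0.878108 - 0.299266
                 = 0.578842

So there's approximately a 57.9% chance that X falls in this range.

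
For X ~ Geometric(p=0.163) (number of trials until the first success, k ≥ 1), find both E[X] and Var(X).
E[X] = 6.1350, Var(X) = 31.5029

We have X ~ Geometric(p=0.163) (number of trials until the first success, k ≥ 1).

For a Geometric distribution with p=0.163 (number of trials until the first success, k ≥ 1):

Expected value:
E[X] = 6.1350

Variance:
Var(X) = 31.5029

Standard deviation:
σ = √Var(X) = 5.6127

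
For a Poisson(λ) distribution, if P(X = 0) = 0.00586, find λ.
λ = 5.1396

For a Poisson(λ) distribution, the PMF at 0 is:
P(X = 0) = λ^0 e^(-λ) / 0! = e^(-λ)

Given P(X = 0) = 0.00586:
e^(-λ) = 0.00586
-λ = ln(0.00586)
λ = -ln(0.00586) = 5.1396

Verification: e^(-5.1396) = 0.00586 ✓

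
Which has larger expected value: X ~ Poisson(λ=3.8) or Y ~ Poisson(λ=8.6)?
Y has larger mean (8.6000 > 3.8000)

Compute the expected value for each distribution:

X ~ Poisson(λ=3.8):
E[X] = 3.8000

Y ~ Poisson(λ=8.6):
E[Y] = 8.6000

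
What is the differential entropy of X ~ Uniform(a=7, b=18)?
2.3979 nats

We have X ~ Uniform(a=7, b=18).

The differential entropy measures the uncertainty or information content of the distribution.

For a Uniform distribution with a=7, b=18:
h(X) = 2.3979 nats

(In bits, this would be 3.4594 bits.)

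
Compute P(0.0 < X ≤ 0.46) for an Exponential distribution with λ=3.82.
0.827473

We have X ~ Exponential(λ=3.82).

To find P(0.0 < X ≤ 0.46), we use:
P(0.0 < X ≤ 0.46) = P(X ≤ 0.46) - P(X ≤ 0.0)
                 = F(0.46) - F(0.0)
                 = 0.827473 - 0.000000
                 = 0.827473

So there's approximately a 82.7% chance that X falls in this range.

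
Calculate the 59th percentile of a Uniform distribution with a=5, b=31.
20.3400

We have X ~ Uniform(a=5, b=31).

We want to find x such that P(X ≤ x) = 0.59.

This is the 59th percentile, which means 59% of values fall below this point.

Using the inverse CDF (quantile function):
x = F⁻¹(0.59) = 20.3400

Verification: P(X ≤ 20.3400) = 0.59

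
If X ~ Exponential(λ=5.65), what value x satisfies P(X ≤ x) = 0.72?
0.2253

We have X ~ Exponential(λ=5.65).

We want to find x such that P(X ≤ x) = 0.72.

This is the 72nd percentile, which means 72% of values fall below this point.

Using the inverse CDF (quantile function):
x = F⁻¹(0.72) = 0.2253

Verification: P(X ≤ 0.2253) = 0.72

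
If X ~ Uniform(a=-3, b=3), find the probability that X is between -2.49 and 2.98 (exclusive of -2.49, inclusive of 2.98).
0.911667

We have X ~ Uniform(a=-3, b=3).

To find P(-2.49 < X ≤ 2.98), we use:
P(-2.49 < X ≤ 2.98) = P(X ≤ 2.98) - P(X ≤ -2.49)
                 = F(2.98) - F(-2.49)
                 = 0.996667 - 0.085000
                 = 0.911667

So there's approximately a 91.2% chance that X falls in this range.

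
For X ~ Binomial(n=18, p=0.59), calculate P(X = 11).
0.186902

We have X ~ Binomial(n=18, p=0.59).

For a Binomial distribution, the PMF gives us the probability of each outcome.

Using the PMF formula:
P(X = 11) = 0.186902

Rounded to 4 decimal places: 0.1869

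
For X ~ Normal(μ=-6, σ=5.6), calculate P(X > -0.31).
0.154798

We have X ~ Normal(μ=-6, σ=5.6).

P(X > -0.31) = 1 - P(X ≤ -0.31)
                = 1 - F(-0.31)
                = 1 - 0.845202
                = 0.154798

So there's approximately a 15.5% chance that X exceeds -0.31.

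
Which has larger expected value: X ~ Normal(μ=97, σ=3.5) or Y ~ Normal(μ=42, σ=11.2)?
X has larger mean (97.0000 > 42.0000)

Compute the expected value for each distribution:

X ~ Normal(μ=97, σ=3.5):
E[X] = 97.0000

Y ~ Normal(μ=42, σ=11.2):
E[Y] = 42.0000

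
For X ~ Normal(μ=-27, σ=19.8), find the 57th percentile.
-23.5078

We have X ~ Normal(μ=-27, σ=19.8).

We want to find x such that P(X ≤ x) = 0.57.

This is the 57th percentile, which means 57% of values fall below this point.

Using the inverse CDF (quantile function):
x = F⁻¹(0.57) = -23.5078

Verification: P(X ≤ -23.5078) = 0.57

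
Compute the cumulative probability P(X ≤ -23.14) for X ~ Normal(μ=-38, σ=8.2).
0.965022

We have X ~ Normal(μ=-38, σ=8.2).

The CDF gives us P(X ≤ k).

Using the CDF:
P(X ≤ -23.14) = 0.965022

This means there's approximately a 96.5% chance that X is at most -23.14.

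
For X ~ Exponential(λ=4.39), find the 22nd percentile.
0.0566

We have X ~ Exponential(λ=4.39).

We want to find x such that P(X ≤ x) = 0.22.

This is the 22nd percentile, which means 22% of values fall below this point.

Using the inverse CDF (quantile function):
x = F⁻¹(0.22) = 0.0566

Verification: P(X ≤ 0.0566) = 0.22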